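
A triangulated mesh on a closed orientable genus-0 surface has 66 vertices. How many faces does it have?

128

χ = 2 − 2·0 = 2, and every face is a triangle so 3F = 2E.
V − E + F = 2 with E = 3F/2 gives 66 − (3/2 − 1)·F = 2, so F = 128 and E = 192.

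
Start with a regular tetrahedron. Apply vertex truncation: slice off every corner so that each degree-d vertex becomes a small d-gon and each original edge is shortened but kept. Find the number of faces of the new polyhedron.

The base solid has V = 4, E = 6, F = 4.
Truncation replaces each original edge-end by a new vertex, so V′ = 2E = 12.
Each original edge survives, and each old vertex of degree d contributes d new edges; summing degrees gives Σd = 2E, so E′ = E + 2E = 3E = 18.
Each original face survives and each original vertex becomes one new face: F′ = F + V = 8.

8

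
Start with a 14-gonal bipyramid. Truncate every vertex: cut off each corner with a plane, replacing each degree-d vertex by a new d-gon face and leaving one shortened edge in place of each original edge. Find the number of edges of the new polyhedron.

The base solid has V = 16, E = 42, F = 28.
Truncation replaces each original edge-end by a new vertex, so V′ = 2E = 84.
Each original edge survives, and each old vertex of degree d contributes d new edges; summing degrees gives Σd = 2E, so E′ = E + 2E = 3E = 126.
Each original face survives and each original vertex becomes one new face: F′ = F + V = 44.

126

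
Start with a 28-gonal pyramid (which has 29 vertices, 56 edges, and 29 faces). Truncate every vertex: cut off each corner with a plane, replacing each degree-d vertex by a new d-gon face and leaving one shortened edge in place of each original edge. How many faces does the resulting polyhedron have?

Truncation replaces each original edge-end by a new vertex, so V′ = 2E = 112.
Each original edge survives, and each old vertex of degree d contributes d new edges; summing degrees gives Σd = 2E, so E′ = E + 2E = 3E = 168.
Each original face survives and each original vertex becomes one new face: F′ = F + V = 58.

58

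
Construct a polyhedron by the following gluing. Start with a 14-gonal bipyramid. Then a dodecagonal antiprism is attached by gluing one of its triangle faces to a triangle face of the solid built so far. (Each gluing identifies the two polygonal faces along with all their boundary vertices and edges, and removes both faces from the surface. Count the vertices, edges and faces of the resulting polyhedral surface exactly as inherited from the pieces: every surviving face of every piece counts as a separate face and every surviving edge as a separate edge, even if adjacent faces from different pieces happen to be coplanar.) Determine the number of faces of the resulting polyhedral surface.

A 14-gonal bipyramid: V=16, E=42, F=28.
Attach a dodecagonal antiprism (V=24, E=48, F=26) along a 3-gon: merge 3 vertices and 3 edges, delete both glued faces → V=37, E=87, F=52.
Check: V − E + F = 37 − 87 + 52 = 2.

52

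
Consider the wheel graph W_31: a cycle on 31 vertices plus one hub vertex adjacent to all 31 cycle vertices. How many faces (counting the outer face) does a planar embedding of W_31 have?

W_31 has V = 31 + 1 = 32 vertices and E = 2·31 = 62 edges.
By Euler's formula F = 2 − V + E = 2 − 32 + 62 = 32.

32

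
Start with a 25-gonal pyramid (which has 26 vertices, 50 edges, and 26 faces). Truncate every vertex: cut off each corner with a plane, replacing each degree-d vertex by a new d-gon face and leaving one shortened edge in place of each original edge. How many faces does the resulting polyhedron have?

Truncation replaces each original edge-end by a new vertex, so V′ = 2E = 100.
Each original edge survives, and each old vertex of degree d contributes d new edges; summing degrees gives Σd = 2E, so E′ = E + 2E = 3E = 150.
Each original face survives and each original vertex becomes one new face: F′ = F + V = 52.

52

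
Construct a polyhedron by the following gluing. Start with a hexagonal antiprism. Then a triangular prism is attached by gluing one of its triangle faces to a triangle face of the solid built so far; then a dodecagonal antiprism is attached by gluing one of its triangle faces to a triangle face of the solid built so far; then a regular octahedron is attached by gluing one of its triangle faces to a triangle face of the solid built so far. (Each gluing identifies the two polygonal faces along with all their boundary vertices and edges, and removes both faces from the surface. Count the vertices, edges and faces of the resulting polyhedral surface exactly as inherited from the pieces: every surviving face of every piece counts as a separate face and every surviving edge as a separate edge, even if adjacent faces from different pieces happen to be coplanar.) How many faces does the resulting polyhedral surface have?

47

A hexagonal antiprism: V=12, E=24, F=14.
Attach a triangular prism (V=6, E=9, F=5) along a 3-gon: merge 3 vertices and 3 edges, delete both glued faces → V=15, E=30, F=17.
Attach a dodecagonal antiprism (V=24, E=48, F=26) along a 3-gon: merge 3 vertices and 3 edges, delete both glued faces → V=36, E=75, F=41.
Attach a regular octahedron (V=6, E=12, F=8) along a 3-gon: merge 3 vertices and 3 edges, delete both glued faces → V=39, E=84, F=47.
Check: V − E + F = 39 − 84 + 47 = 2.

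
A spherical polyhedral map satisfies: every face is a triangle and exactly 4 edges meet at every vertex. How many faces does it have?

Each face has 3 edges and each edge borders two faces, so 2E = 3F.
Each vertex has degree 4, so 4V = 2E and hence V = 3F/4.
Euler: V − E + F = 2 ⇒ (3F/4) − (3F/2) + F = 2.
Multiply by 8: (6 − 12 + 8)F = 16, i.e. 2F = 16.
So F = 8, E = 3·8/2 = 12, V = 3·8/4 = 6.

8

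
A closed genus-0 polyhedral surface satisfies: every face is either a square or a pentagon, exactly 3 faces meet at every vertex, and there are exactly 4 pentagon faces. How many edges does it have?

18

Let x be the number of squares; then F = 4 + x.
Edge–face incidences: 2E = 5·4 + 4·x = 20 + 4x.
Every vertex has degree 3, so 3V = 2E.
Euler: V − E + F = 2 ⇒ (2E)/3 − E + (4 + x) = 2.
Multiply by 6: 2·(2E) − 3·(2E) + 6·(4 + x) = 12, i.e. 24 + 6x − (20 + 4x) = 12.
Collecting terms: 2x + 4 = 12, so 2x = 8, so x = 4.
Then 2E = 20 + 4·4 = 36, so E = 18, V = 2E/3 = 12, F = 4 + 4 = 8.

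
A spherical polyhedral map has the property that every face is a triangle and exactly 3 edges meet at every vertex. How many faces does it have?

Each face has 3 edges and each edge borders two faces, so 2E = 3F.
Each vertex has degree 3, so 3V = 2E and hence V = 3F/3.
Euler: V − E + F = 2 ⇒ (3F/3) − (3F/2) + F = 2.
Multiply by 6: (6 − 9 + 6)F = 12, i.e. 3F = 12.
So F = 4, E = 3·4/2 = 6, V = 3·4/3 = 4.

4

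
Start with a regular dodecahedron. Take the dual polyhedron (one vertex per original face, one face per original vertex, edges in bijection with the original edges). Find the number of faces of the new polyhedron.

20

The base solid has V = 20, E = 30, F = 12.
The dual swaps V and F and preserves E: V′ = F = 12, E′ = E = 30, F′ = V = 20.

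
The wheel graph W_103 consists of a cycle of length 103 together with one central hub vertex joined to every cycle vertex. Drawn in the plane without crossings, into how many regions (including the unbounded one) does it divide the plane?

104

W_103 has V = 103 + 1 = 104 vertices and E = 2·103 = 206 edges.
By Euler's formula F = 2 − V + E = 2 − 104 + 206 = 104.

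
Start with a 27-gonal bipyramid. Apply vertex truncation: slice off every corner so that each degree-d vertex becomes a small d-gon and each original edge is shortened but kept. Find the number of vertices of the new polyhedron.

The base solid has V = 29, E = 81, F = 54.
Truncation replaces each original edge-end by a new vertex, so V′ = 2E = 162.
Each original edge survives, and each old vertex of degree d contributes d new edges; summing degrees gives Σd = 2E, so E′ = E + 2E = 3E = 243.
Each original face survives and each original vertex becomes one new face: F′ = F + V = 83.

162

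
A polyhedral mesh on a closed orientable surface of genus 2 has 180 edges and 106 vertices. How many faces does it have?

72

For a closed orientable surface of genus 2, χ = 2 − 2·2 = -2.
F = -2 − V + E = -2 − 106 + 180 = 72.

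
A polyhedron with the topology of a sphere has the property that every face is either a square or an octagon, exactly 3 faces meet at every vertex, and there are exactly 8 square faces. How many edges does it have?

24

Let x be the number of octagons; then F = 8 + x.
Edge–face incidences: 2E = 4·8 + 8·x = 32 + 8x.
Every vertex has degree 3, so 3V = 2E.
Euler: V − E + F = 2 ⇒ (2E)/3 − E + (8 + x) = 2.
Multiply by 6: 2·(2E) − 3·(2E) + 6·(8 + x) = 12, i.e. 48 + 6x − (32 + 8x) = 12.
Collecting terms: −2x + 16 = 12, so −2x = −4, so x = 2.
Then 2E = 32 + 8·2 = 48, so E = 24, V = 2E/3 = 16, F = 8 + 2 = 10.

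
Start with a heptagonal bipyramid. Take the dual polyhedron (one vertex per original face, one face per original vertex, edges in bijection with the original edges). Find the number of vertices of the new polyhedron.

The base solid has V = 9, E = 21, F = 14.
The dual swaps V and F and preserves E: V′ = F = 14, E′ = E = 21, F′ = V = 9.

14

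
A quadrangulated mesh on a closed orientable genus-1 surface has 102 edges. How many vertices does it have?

51

χ = 2 − 2·1 = 0, and every face is a square so 4F = 2E.
F = 2E/4 = 51. Then V = 0 + E − F = 0 + 102 − 51 = 51.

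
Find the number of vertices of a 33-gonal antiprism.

66

An antiprism on an n-gon has two n-gon caps and 2n triangles: V = 2·33 = 66, E = 4·33 = 132, F = 2·33 + 2 = 68.
Check: V − E + F = 66 − 132 + 68 = 2.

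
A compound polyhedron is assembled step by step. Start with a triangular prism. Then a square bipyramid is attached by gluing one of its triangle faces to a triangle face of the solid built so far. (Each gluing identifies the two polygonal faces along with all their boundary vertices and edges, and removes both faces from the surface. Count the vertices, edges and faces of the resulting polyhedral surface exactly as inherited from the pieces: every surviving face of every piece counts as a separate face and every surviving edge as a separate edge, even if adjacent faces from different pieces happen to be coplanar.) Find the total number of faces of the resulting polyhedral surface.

11

A triangular prism: V=6, E=9, F=5.
Attach a square bipyramid (V=6, E=12, F=8) along a 3-gon: merge 3 vertices and 3 edges, delete both glued faces → V=9, E=18, F=11.
Check: V − E + F = 9 − 18 + 11 = 2.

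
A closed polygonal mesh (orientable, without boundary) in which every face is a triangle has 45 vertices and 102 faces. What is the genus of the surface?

4

Every face is a triangle, so 2E = 3·102 = 306, giving E = 153.
χ = V − E + F = 45 − 153 + 102 = -6.
For a closed orientable surface χ = 2 − 2g, so g = (2 − (-6))/2 = 4.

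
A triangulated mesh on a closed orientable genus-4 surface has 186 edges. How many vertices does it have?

χ = 2 − 2·4 = -6, and every face is a triangle so 3F = 2E.
F = 2E/3 = 124. Then V = -6 + E − F = -6 + 186 − 124 = 56.

56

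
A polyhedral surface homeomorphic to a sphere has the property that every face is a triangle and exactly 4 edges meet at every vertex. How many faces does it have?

8

Each face has 3 edges and each edge borders two faces, so 2E = 3F.
Each vertex has degree 4, so 4V = 2E and hence V = 3F/4.
Euler: V − E + F = 2 ⇒ (3F/4) − (3F/2) + F = 2.
Multiply by 8: (6 − 12 + 8)F = 16, i.e. 2F = 16.
So F = 8, E = 3·8/2 = 12, V = 3·8/4 = 6.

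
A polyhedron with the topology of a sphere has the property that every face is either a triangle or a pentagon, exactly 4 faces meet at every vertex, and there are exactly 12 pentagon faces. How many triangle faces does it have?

Let x be the number of triangles; then F = 12 + x.
Edge–face incidences: 2E = 5·12 + 3·x = 60 + 3x.
Every vertex has degree 4, so 4V = 2E.
Euler: V − E + F = 2 ⇒ (2E)/4 − E + (12 + x) = 2.
Multiply by 8: 2·(2E) − 4·(2E) + 8·(12 + x) = 16, i.e. 96 + 8x − 2·(60 + 3x) = 16.
Collecting terms: 2x − 24 = 16, so 2x = 40, so x = 20.
Then 2E = 60 + 3·20 = 120, so E = 60, V = 2E/4 = 30, F = 12 + 20 = 32.

20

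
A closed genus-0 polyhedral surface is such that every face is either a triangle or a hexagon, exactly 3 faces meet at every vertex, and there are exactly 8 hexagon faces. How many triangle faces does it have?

4

Let x be the number of triangles; then F = 8 + x.
Edge–face incidences: 2E = 6·8 + 3·x = 48 + 3x.
Every vertex has degree 3, so 3V = 2E.
Euler: V − E + F = 2 ⇒ (2E)/3 − E + (8 + x) = 2.
Multiply by 6: 2·(2E) − 3·(2E) + 6·(8 + x) = 12, i.e. 48 + 6x − (48 + 3x) = 12.
Collecting terms: 3x = 12, so x = 4.
Then 2E = 48 + 3·4 = 60, so E = 30, V = 2E/3 = 20, F = 8 + 4 = 12.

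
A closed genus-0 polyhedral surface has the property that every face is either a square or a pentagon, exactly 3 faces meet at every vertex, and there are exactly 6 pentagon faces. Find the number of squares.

Let x be the number of squares; then F = 6 + x.
Edge–face incidences: 2E = 5·6 + 4·x = 30 + 4x.
Every vertex has degree 3, so 3V = 2E.
Euler: V − E + F = 2 ⇒ (2E)/3 − E + (6 + x) = 2.
Multiply by 6: 2·(2E) − 3·(2E) + 6·(6 + x) = 12, i.e. 36 + 6x − (30 + 4x) = 12.
Collecting terms: 2x + 6 = 12, so 2x = 6, so x = 3.
Then 2E = 30 + 4·3 = 42, so E = 21, V = 2E/3 = 14, F = 6 + 3 = 9.

3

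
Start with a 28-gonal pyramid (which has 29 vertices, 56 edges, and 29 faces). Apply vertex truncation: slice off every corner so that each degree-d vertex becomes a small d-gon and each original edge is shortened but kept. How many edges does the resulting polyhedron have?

168

Truncation replaces each original edge-end by a new vertex, so V′ = 2E = 112.
Each original edge survives, and each old vertex of degree d contributes d new edges; summing degrees gives Σd = 2E, so E′ = E + 2E = 3E = 168.
Each original face survives and each original vertex becomes one new face: F′ = F + V = 58.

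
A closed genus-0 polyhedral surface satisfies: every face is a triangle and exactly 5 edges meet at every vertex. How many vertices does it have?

Each face has 3 edges and each edge borders two faces, so 2E = 3F.
Each vertex has degree 5, so 5V = 2E and hence V = 3F/5.
Euler: V − E + F = 2 ⇒ (3F/5) − (3F/2) + F = 2.
Multiply by 10: (6 − 15 + 10)F = 20, i.e. 1F = 20.
So F = 20, E = 3·20/2 = 30, V = 3·20/5 = 12.

12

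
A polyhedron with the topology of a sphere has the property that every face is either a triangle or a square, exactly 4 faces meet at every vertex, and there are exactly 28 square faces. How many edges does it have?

68

Let x be the number of triangles; then F = 28 + x.
Edge–face incidences: 2E = 4·28 + 3·x = 112 + 3x.
Every vertex has degree 4, so 4V = 2E.
Euler: V − E + F = 2 ⇒ (2E)/4 − E + (28 + x) = 2.
Multiply by 8: 2·(2E) − 4·(2E) + 8·(28 + x) = 16, i.e. 224 + 8x − 2·(112 + 3x) = 16.
Collecting terms: 2x = 16, so x = 8.
Then 2E = 112 + 3·8 = 136, so E = 68, V = 2E/4 = 34, F = 28 + 8 = 36.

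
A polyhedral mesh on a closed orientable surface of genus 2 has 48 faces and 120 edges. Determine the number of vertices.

70

For a closed orientable surface of genus 2, χ = 2 − 2·2 = -2.
V = -2 + E − F = -2 + 120 − 48 = 70.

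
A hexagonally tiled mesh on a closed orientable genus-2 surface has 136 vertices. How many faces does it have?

69

χ = 2 − 2·2 = -2, and every face is a hexagon so 6F = 2E.
V − E + F = -2 with E = 6F/2 gives 136 − (6/2 − 1)·F = -2, so F = 69 and E = 207.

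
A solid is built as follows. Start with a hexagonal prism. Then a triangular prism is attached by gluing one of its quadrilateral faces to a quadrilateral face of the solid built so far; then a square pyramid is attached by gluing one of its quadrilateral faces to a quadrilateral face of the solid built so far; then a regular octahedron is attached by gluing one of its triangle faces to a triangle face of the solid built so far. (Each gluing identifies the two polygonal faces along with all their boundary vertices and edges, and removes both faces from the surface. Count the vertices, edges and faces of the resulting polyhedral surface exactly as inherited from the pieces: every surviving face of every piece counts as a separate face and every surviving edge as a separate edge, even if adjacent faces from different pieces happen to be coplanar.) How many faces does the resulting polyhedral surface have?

A hexagonal prism: V=12, E=18, F=8.
Attach a triangular prism (V=6, E=9, F=5) along a 4-gon: merge 4 vertices and 4 edges, delete both glued faces → V=14, E=23, F=11.
Attach a square pyramid (V=5, E=8, F=5) along a 4-gon: merge 4 vertices and 4 edges, delete both glued faces → V=15, E=27, F=14.
Attach a regular octahedron (V=6, E=12, F=8) along a 3-gon: merge 3 vertices and 3 edges, delete both glued faces → V=18, E=36, F=20.
Check: V − E + F = 18 − 36 + 20 = 2.

20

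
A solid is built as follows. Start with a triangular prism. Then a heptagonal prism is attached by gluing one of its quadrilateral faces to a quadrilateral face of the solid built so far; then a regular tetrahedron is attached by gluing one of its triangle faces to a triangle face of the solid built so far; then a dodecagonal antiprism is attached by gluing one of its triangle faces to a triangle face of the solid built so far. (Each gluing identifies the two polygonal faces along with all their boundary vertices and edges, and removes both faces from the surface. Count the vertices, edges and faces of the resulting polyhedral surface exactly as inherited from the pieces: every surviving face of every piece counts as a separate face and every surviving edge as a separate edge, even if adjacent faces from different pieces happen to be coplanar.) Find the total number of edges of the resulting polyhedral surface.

A triangular prism: V=6, E=9, F=5.
Attach a heptagonal prism (V=14, E=21, F=9) along a 4-gon: merge 4 vertices and 4 edges, delete both glued faces → V=16, E=26, F=12.
Attach a regular tetrahedron (V=4, E=6, F=4) along a 3-gon: merge 3 vertices and 3 edges, delete both glued faces → V=17, E=29, F=14.
Attach a dodecagonal antiprism (V=24, E=48, F=26) along a 3-gon: merge 3 vertices and 3 edges, delete both glued faces → V=38, E=74, F=38.
Check: V − E + F = 38 − 74 + 38 = 2.

74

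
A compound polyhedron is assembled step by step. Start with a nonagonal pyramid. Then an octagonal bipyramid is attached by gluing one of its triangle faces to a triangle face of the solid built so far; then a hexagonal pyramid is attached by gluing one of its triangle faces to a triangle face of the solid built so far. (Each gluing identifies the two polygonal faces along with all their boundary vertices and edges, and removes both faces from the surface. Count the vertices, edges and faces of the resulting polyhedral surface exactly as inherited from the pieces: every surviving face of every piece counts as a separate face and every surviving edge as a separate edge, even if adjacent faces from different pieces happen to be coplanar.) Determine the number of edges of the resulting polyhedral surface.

48

A nonagonal pyramid: V=10, E=18, F=10.
Attach an octagonal bipyramid (V=10, E=24, F=16) along a 3-gon: merge 3 vertices and 3 edges, delete both glued faces → V=17, E=39, F=24.
Attach a hexagonal pyramid (V=7, E=12, F=7) along a 3-gon: merge 3 vertices and 3 edges, delete both glued faces → V=21, E=48, F=29.
Check: V − E + F = 21 − 48 + 29 = 2.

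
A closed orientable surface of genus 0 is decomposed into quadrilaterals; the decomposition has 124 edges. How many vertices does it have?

χ = 2 − 2·0 = 2, and every face is a square so 4F = 2E.
F = 2E/4 = 62. Then V = 2 + E − F = 2 + 124 − 62 = 64.

64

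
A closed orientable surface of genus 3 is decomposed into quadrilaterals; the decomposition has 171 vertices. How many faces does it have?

175

χ = 2 − 2·3 = -4, and every face is a square so 4F = 2E.
V − E + F = -4 with E = 4F/2 gives 171 − (4/2 − 1)·F = -4, so F = 175 and E = 350.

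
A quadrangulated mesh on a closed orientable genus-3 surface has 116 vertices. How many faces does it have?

120

χ = 2 − 2·3 = -4, and every face is a square so 4F = 2E.
V − E + F = -4 with E = 4F/2 gives 116 − (4/2 − 1)·F = -4, so F = 120 and E = 240.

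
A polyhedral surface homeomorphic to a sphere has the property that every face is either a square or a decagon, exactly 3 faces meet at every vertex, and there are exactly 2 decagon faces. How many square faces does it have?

Let x be the number of squares; then F = 2 + x.
Edge–face incidences: 2E = 10·2 + 4·x = 20 + 4x.
Every vertex has degree 3, so 3V = 2E.
Euler: V − E + F = 2 ⇒ (2E)/3 − E + (2 + x) = 2.
Multiply by 6: 2·(2E) − 3·(2E) + 6·(2 + x) = 12, i.e. 12 + 6x − (20 + 4x) = 12.
Collecting terms: 2x − 8 = 12, so 2x = 20, so x = 10.
Then 2E = 20 + 4·10 = 60, so E = 30, V = 2E/3 = 20, F = 2 + 10 = 12.

10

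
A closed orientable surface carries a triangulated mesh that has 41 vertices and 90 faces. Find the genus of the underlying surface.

3

Every face is a triangle, so 2E = 3·90 = 270, giving E = 135.
χ = V − E + F = 41 − 135 + 90 = -4.
For a closed orientable surface χ = 2 − 2g, so g = (2 − (-4))/2 = 3.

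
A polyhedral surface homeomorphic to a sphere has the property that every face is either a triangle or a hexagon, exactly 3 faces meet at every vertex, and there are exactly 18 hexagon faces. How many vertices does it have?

Let x be the number of triangles; then F = 18 + x.
Edge–face incidences: 2E = 6·18 + 3·x = 108 + 3x.
Every vertex has degree 3, so 3V = 2E.
Euler: V − E + F = 2 ⇒ (2E)/3 − E + (18 + x) = 2.
Multiply by 6: 2·(2E) − 3·(2E) + 6·(18 + x) = 12, i.e. 108 + 6x − (108 + 3x) = 12.
Collecting terms: 3x = 12, so x = 4.
Then 2E = 108 + 3·4 = 120, so E = 60, V = 2E/3 = 40, F = 18 + 4 = 22.

40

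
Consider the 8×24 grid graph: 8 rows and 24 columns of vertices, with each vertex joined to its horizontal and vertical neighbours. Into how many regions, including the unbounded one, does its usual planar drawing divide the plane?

162

The grid has V = 8·24 = 192 vertices and E = 8·23 + 24·7 = 352 edges.
F = 2 − V + E = 2 − 192 + 352 = 162.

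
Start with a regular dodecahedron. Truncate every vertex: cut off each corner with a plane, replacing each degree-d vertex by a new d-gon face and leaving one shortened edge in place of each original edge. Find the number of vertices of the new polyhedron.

The base solid has V = 20, E = 30, F = 12.
Truncation replaces each original edge-end by a new vertex, so V′ = 2E = 60.
Each original edge survives, and each old vertex of degree d contributes d new edges; summing degrees gives Σd = 2E, so E′ = E + 2E = 3E = 90.
Each original face survives and each original vertex becomes one new face: F′ = F + V = 32.

60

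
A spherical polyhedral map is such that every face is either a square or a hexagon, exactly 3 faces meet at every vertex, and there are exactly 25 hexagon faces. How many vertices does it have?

58

Let x be the number of squares; then F = 25 + x.
Edge–face incidences: 2E = 6·25 + 4·x = 150 + 4x.
Every vertex has degree 3, so 3V = 2E.
Euler: V − E + F = 2 ⇒ (2E)/3 − E + (25 + x) = 2.
Multiply by 6: 2·(2E) − 3·(2E) + 6·(25 + x) = 12, i.e. 150 + 6x − (150 + 4x) = 12.
Collecting terms: 2x = 12, so x = 6.
Then 2E = 150 + 4·6 = 174, so E = 87, V = 2E/3 = 58, F = 25 + 6 = 31.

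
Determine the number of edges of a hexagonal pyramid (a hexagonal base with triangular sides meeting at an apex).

12

A pyramid on an n-gon base has one n-gon and n triangles: V = 6 + 1 = 7, E = 2·6 = 12, F = 6 + 1 = 7.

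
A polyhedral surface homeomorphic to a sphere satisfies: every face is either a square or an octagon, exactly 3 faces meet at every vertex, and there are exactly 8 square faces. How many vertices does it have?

16

Let x be the number of octagons; then F = 8 + x.
Edge–face incidences: 2E = 4·8 + 8·x = 32 + 8x.
Every vertex has degree 3, so 3V = 2E.
Euler: V − E + F = 2 ⇒ (2E)/3 − E + (8 + x) = 2.
Multiply by 6: 2·(2E) − 3·(2E) + 6·(8 + x) = 12, i.e. 48 + 6x − (32 + 8x) = 12.
Collecting terms: −2x + 16 = 12, so −2x = −4, so x = 2.
Then 2E = 32 + 8·2 = 48, so E = 24, V = 2E/3 = 16, F = 8 + 2 = 10.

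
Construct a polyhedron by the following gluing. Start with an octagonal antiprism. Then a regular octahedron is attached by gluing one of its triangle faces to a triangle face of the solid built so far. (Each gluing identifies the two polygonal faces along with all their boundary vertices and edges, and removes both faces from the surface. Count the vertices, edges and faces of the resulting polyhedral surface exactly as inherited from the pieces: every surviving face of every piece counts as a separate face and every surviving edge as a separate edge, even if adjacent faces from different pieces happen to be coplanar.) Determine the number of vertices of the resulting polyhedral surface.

19

An octagonal antiprism: V=16, E=32, F=18.
Attach a regular octahedron (V=6, E=12, F=8) along a 3-gon: merge 3 vertices and 3 edges, delete both glued faces → V=19, E=41, F=24.
Check: V − E + F = 19 − 41 + 24 = 2.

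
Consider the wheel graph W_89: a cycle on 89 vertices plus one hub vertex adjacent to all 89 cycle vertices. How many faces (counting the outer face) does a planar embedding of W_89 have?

W_89 has V = 89 + 1 = 90 vertices and E = 2·89 = 178 edges.
By Euler's formula F = 2 − V + E = 2 − 90 + 178 = 90.

90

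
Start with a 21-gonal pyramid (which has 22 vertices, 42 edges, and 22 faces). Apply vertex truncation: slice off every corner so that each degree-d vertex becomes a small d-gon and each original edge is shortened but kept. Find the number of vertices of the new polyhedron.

Truncation replaces each original edge-end by a new vertex, so V′ = 2E = 84.
Each original edge survives, and each old vertex of degree d contributes d new edges; summing degrees gives Σd = 2E, so E′ = E + 2E = 3E = 126.
Each original face survives and each original vertex becomes one new face: F′ = F + V = 44.

84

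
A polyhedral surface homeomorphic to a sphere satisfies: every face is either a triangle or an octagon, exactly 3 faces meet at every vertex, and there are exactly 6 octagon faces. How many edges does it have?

Let x be the number of triangles; then F = 6 + x.
Edge–face incidences: 2E = 8·6 + 3·x = 48 + 3x.
Every vertex has degree 3, so 3V = 2E.
Euler: V − E + F = 2 ⇒ (2E)/3 − E + (6 + x) = 2.
Multiply by 6: 2·(2E) − 3·(2E) + 6·(6 + x) = 12, i.e. 36 + 6x − (48 + 3x) = 12.
Collecting terms: 3x − 12 = 12, so 3x = 24, so x = 8.
Then 2E = 48 + 3·8 = 72, so E = 36, V = 2E/3 = 24, F = 6 + 8 = 14.

36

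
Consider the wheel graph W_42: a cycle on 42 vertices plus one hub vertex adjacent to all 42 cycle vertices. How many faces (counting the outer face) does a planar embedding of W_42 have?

43

W_42 has V = 42 + 1 = 43 vertices and E = 2·42 = 84 edges.
By Euler's formula F = 2 − V + E = 2 − 43 + 84 = 43.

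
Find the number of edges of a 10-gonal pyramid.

A pyramid on an n-gon base has one n-gon and n triangles: V = 10 + 1 = 11, E = 2·10 = 20, F = 10 + 1 = 11.

20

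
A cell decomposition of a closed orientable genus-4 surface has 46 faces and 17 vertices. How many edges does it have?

For a closed orientable surface of genus 4, χ = 2 − 2·4 = -6.
E = V + F − (-6) = 17 + 46 − (-6) = 69.

69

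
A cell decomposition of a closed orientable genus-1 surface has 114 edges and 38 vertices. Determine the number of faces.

76

For a closed orientable surface of genus 1, χ = 2 − 2·1 = 0.
F = 0 − V + E = 0 − 38 + 114 = 76.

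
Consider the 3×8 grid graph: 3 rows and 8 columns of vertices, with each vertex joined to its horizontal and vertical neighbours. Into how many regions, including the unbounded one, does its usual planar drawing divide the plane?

The grid has V = 3·8 = 24 vertices and E = 3·7 + 8·2 = 37 edges.
F = 2 − V + E = 2 − 24 + 37 = 15.

15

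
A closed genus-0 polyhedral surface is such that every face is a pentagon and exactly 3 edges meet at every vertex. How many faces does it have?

Each face has 5 edges and each edge borders two faces, so 2E = 5F.
Each vertex has degree 3, so 3V = 2E and hence V = 5F/3.
Euler: V − E + F = 2 ⇒ (5F/3) − (5F/2) + F = 2.
Multiply by 6: (10 − 15 + 6)F = 12, i.e. 1F = 12.
So F = 12, E = 5·12/2 = 30, V = 5·12/3 = 20.

12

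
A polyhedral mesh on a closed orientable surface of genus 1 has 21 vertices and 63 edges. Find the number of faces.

For a closed orientable surface of genus 1, χ = 2 − 2·1 = 0.
F = 0 − V + E = 0 − 21 + 63 = 42.

42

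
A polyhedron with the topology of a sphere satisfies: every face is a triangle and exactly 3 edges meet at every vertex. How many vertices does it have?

4

Each face has 3 edges and each edge borders two faces, so 2E = 3F.
Each vertex has degree 3, so 3V = 2E and hence V = 3F/3.
Euler: V − E + F = 2 ⇒ (3F/3) − (3F/2) + F = 2.
Multiply by 6: (6 − 9 + 6)F = 12, i.e. 3F = 12.
So F = 4, E = 3·4/2 = 6, V = 3·4/3 = 4.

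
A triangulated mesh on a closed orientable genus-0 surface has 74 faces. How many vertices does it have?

39

χ = 2 − 2·0 = 2, and every face is a triangle so 3F = 2E.
E = 3·74/2 = 111. Then V = 2 + E − F = 2 + 111 − 74 = 39.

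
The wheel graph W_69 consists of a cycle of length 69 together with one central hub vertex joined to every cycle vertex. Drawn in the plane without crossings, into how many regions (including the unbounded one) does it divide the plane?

W_69 has V = 69 + 1 = 70 vertices and E = 2·69 = 138 edges.
By Euler's formula F = 2 − V + E = 2 − 70 + 138 = 70.

70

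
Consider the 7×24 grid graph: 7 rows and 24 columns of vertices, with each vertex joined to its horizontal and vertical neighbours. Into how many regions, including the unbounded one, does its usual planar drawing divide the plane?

139

The grid has V = 7·24 = 168 vertices and E = 7·23 + 24·6 = 305 edges.
F = 2 − V + E = 2 − 168 + 305 = 139.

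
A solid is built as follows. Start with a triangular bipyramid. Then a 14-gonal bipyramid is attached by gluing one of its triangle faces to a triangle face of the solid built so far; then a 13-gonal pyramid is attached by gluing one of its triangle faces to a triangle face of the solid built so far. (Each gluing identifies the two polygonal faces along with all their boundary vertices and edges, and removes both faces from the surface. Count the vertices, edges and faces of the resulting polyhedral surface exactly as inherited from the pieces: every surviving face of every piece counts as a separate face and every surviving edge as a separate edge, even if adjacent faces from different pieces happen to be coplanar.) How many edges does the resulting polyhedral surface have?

A triangular bipyramid: V=5, E=9, F=6.
Attach a 14-gonal bipyramid (V=16, E=42, F=28) along a 3-gon: merge 3 vertices and 3 edges, delete both glued faces → V=18, E=48, F=32.
Attach a 13-gonal pyramid (V=14, E=26, F=14) along a 3-gon: merge 3 vertices and 3 edges, delete both glued faces → V=29, E=71, F=44.
Check: V − E + F = 29 − 71 + 44 = 2.

71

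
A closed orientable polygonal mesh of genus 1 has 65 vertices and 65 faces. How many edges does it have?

130

For a closed orientable surface of genus 1, χ = 2 − 2·1 = 0.
E = V + F − (0) = 65 + 65 − (0) = 130.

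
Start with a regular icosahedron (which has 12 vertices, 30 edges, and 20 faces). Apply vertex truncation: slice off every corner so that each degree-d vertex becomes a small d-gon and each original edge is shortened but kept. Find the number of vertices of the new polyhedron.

60

Truncation replaces each original edge-end by a new vertex, so V′ = 2E = 60.
Each original edge survives, and each old vertex of degree d contributes d new edges; summing degrees gives Σd = 2E, so E′ = E + 2E = 3E = 90.
Each original face survives and each original vertex becomes one new face: F′ = F + V = 32.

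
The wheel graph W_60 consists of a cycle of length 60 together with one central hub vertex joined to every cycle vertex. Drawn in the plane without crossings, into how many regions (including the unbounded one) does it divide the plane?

W_60 has V = 60 + 1 = 61 vertices and E = 2·60 = 120 edges.
By Euler's formula F = 2 − V + E = 2 − 61 + 120 = 61.

61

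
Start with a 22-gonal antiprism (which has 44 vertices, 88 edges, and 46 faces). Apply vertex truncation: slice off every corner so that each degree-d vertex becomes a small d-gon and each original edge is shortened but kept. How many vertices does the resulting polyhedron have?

Truncation replaces each original edge-end by a new vertex, so V′ = 2E = 176.
Each original edge survives, and each old vertex of degree d contributes d new edges; summing degrees gives Σd = 2E, so E′ = E + 2E = 3E = 264.
Each original face survives and each original vertex becomes one new face: F′ = F + V = 90.

176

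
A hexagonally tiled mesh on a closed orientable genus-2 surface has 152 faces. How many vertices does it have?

χ = 2 − 2·2 = -2, and every face is a hexagon so 6F = 2E.
E = 6·152/2 = 456. Then V = -2 + E − F = -2 + 456 − 152 = 302.

302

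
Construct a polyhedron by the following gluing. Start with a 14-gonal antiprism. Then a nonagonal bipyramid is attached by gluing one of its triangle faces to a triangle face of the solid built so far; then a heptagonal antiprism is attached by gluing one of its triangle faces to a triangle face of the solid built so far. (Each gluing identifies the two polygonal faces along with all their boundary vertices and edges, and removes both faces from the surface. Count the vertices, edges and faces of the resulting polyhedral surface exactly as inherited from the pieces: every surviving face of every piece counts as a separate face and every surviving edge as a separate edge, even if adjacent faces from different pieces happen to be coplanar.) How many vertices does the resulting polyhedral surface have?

47

A 14-gonal antiprism: V=28, E=56, F=30.
Attach a nonagonal bipyramid (V=11, E=27, F=18) along a 3-gon: merge 3 vertices and 3 edges, delete both glued faces → V=36, E=80, F=46.
Attach a heptagonal antiprism (V=14, E=28, F=16) along a 3-gon: merge 3 vertices and 3 edges, delete both glued faces → V=47, E=105, F=60.
Check: V − E + F = 47 − 105 + 60 = 2.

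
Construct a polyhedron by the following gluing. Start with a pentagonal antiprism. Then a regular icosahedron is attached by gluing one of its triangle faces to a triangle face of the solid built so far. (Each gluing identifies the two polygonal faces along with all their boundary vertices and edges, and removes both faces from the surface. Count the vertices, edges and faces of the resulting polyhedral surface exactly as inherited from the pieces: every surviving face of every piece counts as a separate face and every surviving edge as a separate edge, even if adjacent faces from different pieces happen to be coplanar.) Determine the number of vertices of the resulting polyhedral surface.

19

A pentagonal antiprism: V=10, E=20, F=12.
Attach a regular icosahedron (V=12, E=30, F=20) along a 3-gon: merge 3 vertices and 3 edges, delete both glued faces → V=19, E=47, F=30.
Check: V − E + F = 19 − 47 + 30 = 2.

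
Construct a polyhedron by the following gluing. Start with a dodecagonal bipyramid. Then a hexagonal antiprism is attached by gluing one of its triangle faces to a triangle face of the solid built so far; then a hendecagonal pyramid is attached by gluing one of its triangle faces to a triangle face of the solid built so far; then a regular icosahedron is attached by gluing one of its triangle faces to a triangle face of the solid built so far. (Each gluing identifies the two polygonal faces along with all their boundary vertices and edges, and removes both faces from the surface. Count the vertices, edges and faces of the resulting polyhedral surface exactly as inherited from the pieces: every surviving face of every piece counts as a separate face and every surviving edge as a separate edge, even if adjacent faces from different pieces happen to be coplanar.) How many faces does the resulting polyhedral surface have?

64

A dodecagonal bipyramid: V=14, E=36, F=24.
Attach a hexagonal antiprism (V=12, E=24, F=14) along a 3-gon: merge 3 vertices and 3 edges, delete both glued faces → V=23, E=57, F=36.
Attach a hendecagonal pyramid (V=12, E=22, F=12) along a 3-gon: merge 3 vertices and 3 edges, delete both glued faces → V=32, E=76, F=46.
Attach a regular icosahedron (V=12, E=30, F=20) along a 3-gon: merge 3 vertices and 3 edges, delete both glued faces → V=41, E=103, F=64.
Check: V − E + F = 41 − 103 + 64 = 2.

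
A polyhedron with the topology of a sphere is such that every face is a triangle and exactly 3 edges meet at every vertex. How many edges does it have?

Each face has 3 edges and each edge borders two faces, so 2E = 3F.
Each vertex has degree 3, so 3V = 2E and hence V = 3F/3.
Euler: V − E + F = 2 ⇒ (3F/3) − (3F/2) + F = 2.
Multiply by 6: (6 − 9 + 6)F = 12, i.e. 3F = 12.
So F = 4, E = 3·4/2 = 6, V = 3·4/3 = 4.

6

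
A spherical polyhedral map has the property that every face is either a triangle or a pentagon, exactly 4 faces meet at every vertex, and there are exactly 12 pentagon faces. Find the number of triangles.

Let x be the number of triangles; then F = 12 + x.
Edge–face incidences: 2E = 5·12 + 3·x = 60 + 3x.
Every vertex has degree 4, so 4V = 2E.
Euler: V − E + F = 2 ⇒ (2E)/4 − E + (12 + x) = 2.
Multiply by 8: 2·(2E) − 4·(2E) + 8·(12 + x) = 16, i.e. 96 + 8x − 2·(60 + 3x) = 16.
Collecting terms: 2x − 24 = 16, so 2x = 40, so x = 20.
Then 2E = 60 + 3·20 = 120, so E = 60, V = 2E/4 = 30, F = 12 + 20 = 32.

20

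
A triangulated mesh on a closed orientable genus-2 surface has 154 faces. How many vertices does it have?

75

χ = 2 − 2·2 = -2, and every face is a triangle so 3F = 2E.
E = 3·154/2 = 231. Then V = -2 + E − F = -2 + 231 − 154 = 75.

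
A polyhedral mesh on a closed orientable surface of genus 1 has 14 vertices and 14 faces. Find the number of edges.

28

For a closed orientable surface of genus 1, χ = 2 − 2·1 = 0.
E = V + F − (0) = 14 + 14 − (0) = 28.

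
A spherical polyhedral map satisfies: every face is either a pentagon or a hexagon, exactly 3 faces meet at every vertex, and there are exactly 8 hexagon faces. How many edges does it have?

54

Let x be the number of pentagons; then F = 8 + x.
Edge–face incidences: 2E = 6·8 + 5·x = 48 + 5x.
Every vertex has degree 3, so 3V = 2E.
Euler: V − E + F = 2 ⇒ (2E)/3 − E + (8 + x) = 2.
Multiply by 6: 2·(2E) − 3·(2E) + 6·(8 + x) = 12, i.e. 48 + 6x − (48 + 5x) = 12.
Collecting terms: x = 12.
Then 2E = 48 + 5·12 = 108, so E = 54, V = 2E/3 = 36, F = 8 + 12 = 20.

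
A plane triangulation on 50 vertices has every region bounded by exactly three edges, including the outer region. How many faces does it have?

In a plane triangulation 3F = 2E and V − E + F = 2, so F = 2V − 4 = 2·50 − 4 = 96.

96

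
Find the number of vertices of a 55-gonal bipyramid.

A bipyramid over an n-gon has 2n triangular faces and n + 2 vertices: V = 55 + 2 = 57, E = 3·55 = 165, F = 2·55 = 110.

57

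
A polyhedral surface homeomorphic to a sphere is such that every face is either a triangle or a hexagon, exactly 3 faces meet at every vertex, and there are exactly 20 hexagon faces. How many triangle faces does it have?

Let x be the number of triangles; then F = 20 + x.
Edge–face incidences: 2E = 6·20 + 3·x = 120 + 3x.
Every vertex has degree 3, so 3V = 2E.
Euler: V − E + F = 2 ⇒ (2E)/3 − E + (20 + x) = 2.
Multiply by 6: 2·(2E) − 3·(2E) + 6·(20 + x) = 12, i.e. 120 + 6x − (120 + 3x) = 12.
Collecting terms: 3x = 12, so x = 4.
Then 2E = 120 + 3·4 = 132, so E = 66, V = 2E/3 = 44, F = 20 + 4 = 24.

4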